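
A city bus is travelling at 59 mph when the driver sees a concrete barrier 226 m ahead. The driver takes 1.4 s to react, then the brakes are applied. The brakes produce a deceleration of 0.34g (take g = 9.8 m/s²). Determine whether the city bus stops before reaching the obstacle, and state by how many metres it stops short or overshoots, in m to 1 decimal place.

59 mph × 0.44704 = 26.3754 m/s.
a = 0.34 × 9.8 = 3.332 m/s².
Reaction distance = 26.3754 × 1.4 = 36.926 m.
Braking distance = v²/(2a) = 695.662 / 6.664 = 104.391 m.
Total stopping distance = 36.926 + 104.391 = 141.317 m, vs 226 m available — it stops with 226 − 141.317 = 84.683 m to spare.

Yes — it stops 84.7 m short of the obstacle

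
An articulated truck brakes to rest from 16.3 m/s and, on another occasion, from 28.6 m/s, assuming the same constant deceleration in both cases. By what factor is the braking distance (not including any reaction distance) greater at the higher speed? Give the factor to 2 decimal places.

Factor ≈ 3.08

Braking distance d = v²/(2a), so with a fixed, d ∝ v².
Factor = (28.6/16.3)² = 1.7546² = 3.0786.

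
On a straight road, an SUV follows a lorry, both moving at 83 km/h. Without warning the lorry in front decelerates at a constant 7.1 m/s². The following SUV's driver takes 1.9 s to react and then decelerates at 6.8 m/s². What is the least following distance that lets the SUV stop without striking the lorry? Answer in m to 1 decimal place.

Minimum gap ≈ 45.5 m

83 km/h ÷ 3.6 = 23.0556 m/s.
Leader travels v²/(2a_L) = 531.561 / 14.200 = 37.434 m before stopping.
Follower covers v·t_r = 23.0556 × 1.9 = 43.806 m while reacting, then v²/(2a_F) = 531.561 / 13.600 = 39.085 m while braking, for a total of 43.806 + 39.085 = 82.891 m.
Since a_F ≤ a_L and the follower starts braking later, the follower is never slower than the leader, so the closest approach is when both have stopped.
Minimum gap = 82.891 − 37.434 = 45.457 m.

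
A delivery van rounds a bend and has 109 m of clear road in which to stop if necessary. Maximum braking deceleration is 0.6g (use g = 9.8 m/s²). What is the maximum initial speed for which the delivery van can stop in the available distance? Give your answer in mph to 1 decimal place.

Maximum speed ≈ 80.1 mph

a = 0.6 × 9.8 = 5.880 m/s².
v²/(2a) = d ⇒ v = √(2 × 5.880 × 109) = √1281.84 = 35.8028 m/s.
35.8028 m/s ÷ 0.44704 = 80.089 mph.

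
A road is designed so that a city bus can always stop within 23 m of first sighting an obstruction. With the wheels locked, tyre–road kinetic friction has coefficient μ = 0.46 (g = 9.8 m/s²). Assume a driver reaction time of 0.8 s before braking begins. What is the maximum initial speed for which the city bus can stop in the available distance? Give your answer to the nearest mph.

a = μg = 0.46 × 9.8 = 4.508 m/s².
Stopping distance: v·t_r + v²/(2a) = 23 with t_r = 0.8 s and a = 4.508 m/s².
So v² + 7.213 v − 207.37 = 0.
Positive root: v = −a·t_r + √((a·t_r)² + 2a·d) = −3.606 + √(13.003 + 207.37) = 11.2390 m/s.
11.2390 m/s ÷ 0.44704 = 25.141 mph.

Maximum speed ≈ 25 mph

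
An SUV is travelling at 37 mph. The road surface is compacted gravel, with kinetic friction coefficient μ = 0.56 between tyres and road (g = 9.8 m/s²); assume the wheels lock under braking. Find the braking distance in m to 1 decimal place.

37 mph × 0.44704 = 16.5405 m/s.
a = μg = 0.56 × 9.8 = 5.488 m/s².
Braking distance = v²/(2a) = 16.5405² / (2 × 5.488) = 273.588 / 10.976 = 24.926 m.

Braking distance ≈ 24.9 m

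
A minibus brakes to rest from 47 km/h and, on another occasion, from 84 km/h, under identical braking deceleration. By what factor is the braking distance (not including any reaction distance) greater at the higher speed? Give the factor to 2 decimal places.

Factor ≈ 3.19

Braking distance d = v²/(2a), so with a fixed, d ∝ v².
Factor = (84/47)² = 1.7872² = 3.1941.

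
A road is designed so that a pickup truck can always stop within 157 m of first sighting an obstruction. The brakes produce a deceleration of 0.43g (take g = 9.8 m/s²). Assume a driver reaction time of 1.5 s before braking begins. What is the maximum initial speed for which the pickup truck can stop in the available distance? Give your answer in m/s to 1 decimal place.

a = 0.43 × 9.8 = 4.214 m/s².
Stopping distance: v·t_r + v²/(2a) = 157 with t_r = 1.5 s and a = 4.214 m/s².
So v² + 12.642 v − 1323.20 = 0.
Positive root: v = −a·t_r + √((a·t_r)² + 2a·d) = −6.321 + √(39.955 + 1323.20) = 30.5999 m/s.

Maximum speed ≈ 30.6 m/s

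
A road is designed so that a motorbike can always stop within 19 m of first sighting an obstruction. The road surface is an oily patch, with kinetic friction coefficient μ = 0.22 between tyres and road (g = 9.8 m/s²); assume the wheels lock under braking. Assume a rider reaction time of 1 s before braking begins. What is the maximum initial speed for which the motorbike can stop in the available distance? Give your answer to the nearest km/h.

a = μg = 0.22 × 9.8 = 2.156 m/s².
Stopping distance: v·t_r + v²/(2a) = 19 with t_r = 1 s and a = 2.156 m/s².
So v² + 4.312 v − 81.93 = 0.
Positive root: v = −a·t_r + √((a·t_r)² + 2a·d) = −2.156 + √(4.648 + 81.93) = 7.1487 m/s.
7.1487 m/s × 3.6 = 25.735 km/h.

Maximum speed ≈ 26 km/h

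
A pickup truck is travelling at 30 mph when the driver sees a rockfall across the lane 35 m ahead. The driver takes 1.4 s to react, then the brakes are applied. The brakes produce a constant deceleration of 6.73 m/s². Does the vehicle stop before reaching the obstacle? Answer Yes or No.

30 mph × 0.44704 = 13.4112 m/s.
Reaction distance = 13.4112 × 1.4 = 18.776 m.
Braking distance = v²/(2a) = 179.860 / 13.460 = 13.363 m.
Total stopping distance = 18.776 + 13.363 = 32.139 m, vs 35 m available — it stops with 35 − 32.139 = 2.861 m to spare.

Yes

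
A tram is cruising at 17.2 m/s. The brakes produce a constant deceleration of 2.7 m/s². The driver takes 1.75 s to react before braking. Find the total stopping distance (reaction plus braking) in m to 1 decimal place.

Total stopping distance ≈ 84.9 m

Reaction distance = v·t_r = 17.2000 × 1.75 = 30.100 m.
Braking distance = v²/(2a) = 17.2000² / (2 × 2.700) = 295.840 / 5.400 = 54.785 m.
Total = 30.100 + 54.785 = 84.885 m.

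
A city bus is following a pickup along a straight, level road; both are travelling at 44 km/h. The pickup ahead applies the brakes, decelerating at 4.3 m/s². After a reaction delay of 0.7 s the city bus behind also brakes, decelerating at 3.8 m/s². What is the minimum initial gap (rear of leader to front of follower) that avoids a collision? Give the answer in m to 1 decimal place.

44 km/h ÷ 3.6 = 12.2222 m/s.
Leader travels v²/(2a_L) = 149.382 / 8.600 = 17.370 m before stopping.
Follower covers v·t_r = 12.2222 × 0.7 = 8.556 m while reacting, then v²/(2a_F) = 149.382 / 7.600 = 19.656 m while braking, for a total of 8.556 + 19.656 = 28.212 m.
Since a_F ≤ a_L and the follower starts braking later, the follower is never slower than the leader, so the closest approach is when both have stopped.
Minimum gap = 28.212 − 17.370 = 10.842 m.

Minimum gap ≈ 10.8 m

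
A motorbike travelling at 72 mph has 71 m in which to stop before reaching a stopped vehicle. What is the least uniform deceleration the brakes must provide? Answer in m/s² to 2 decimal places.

72 mph × 0.44704 = 32.1869 m/s.
v² = 2a·d ⇒ a = v²/(2d) = 32.1869² / (2 × 71.000) = 1035.997 / 142.000 = 7.2958 m/s².

Required deceleration ≈ 7.30 m/s²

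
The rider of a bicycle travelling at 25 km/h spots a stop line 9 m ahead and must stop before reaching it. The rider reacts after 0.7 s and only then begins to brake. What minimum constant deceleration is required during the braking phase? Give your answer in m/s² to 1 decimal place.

Required deceleration ≈ 5.8 m/s²

25 km/h ÷ 3.6 = 6.9444 m/s.
Distance covered during reaction = 6.9444 × 0.7 = 4.861 m.
Distance available for braking: 9 − 4.861 = 4.139 m.
v² = 2a·d ⇒ a = v²/(2d) = 6.9444² / (2 × 4.139) = 48.225 / 8.278 = 5.8257 m/s².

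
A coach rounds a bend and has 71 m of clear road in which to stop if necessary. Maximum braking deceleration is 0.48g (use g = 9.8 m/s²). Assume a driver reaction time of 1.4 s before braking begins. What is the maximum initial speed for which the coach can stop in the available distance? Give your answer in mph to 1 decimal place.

Maximum speed ≈ 44.9 mph

a = 0.48 × 9.8 = 4.704 m/s².
Stopping distance: v·t_r + v²/(2a) = 71 with t_r = 1.4 s and a = 4.704 m/s².
So v² + 13.171 v − 667.97 = 0.
Positive root: v = −a·t_r + √((a·t_r)² + 2a·d) = −6.586 + √(43.375 + 667.97) = 20.0851 m/s.
20.0851 m/s ÷ 0.44704 = 44.929 mph.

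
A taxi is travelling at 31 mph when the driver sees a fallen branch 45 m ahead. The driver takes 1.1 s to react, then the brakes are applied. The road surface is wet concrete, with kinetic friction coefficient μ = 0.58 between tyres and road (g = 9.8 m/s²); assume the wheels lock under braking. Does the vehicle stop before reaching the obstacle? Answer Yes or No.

31 mph × 0.44704 = 13.8582 m/s.
a = μg = 0.58 × 9.8 = 5.684 m/s².
Reaction distance = 13.8582 × 1.1 = 15.244 m.
Braking distance = v²/(2a) = 192.050 / 11.368 = 16.894 m.
Total stopping distance = 15.244 + 16.894 = 32.138 m, vs 45 m available — it stops with 45 − 32.138 = 12.862 m to spare.

Yes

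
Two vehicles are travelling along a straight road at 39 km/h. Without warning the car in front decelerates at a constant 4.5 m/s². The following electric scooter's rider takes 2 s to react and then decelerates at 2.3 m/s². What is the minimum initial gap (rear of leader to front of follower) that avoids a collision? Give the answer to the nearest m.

Minimum gap ≈ 34 m

39 km/h ÷ 3.6 = 10.8333 m/s.
Leader travels v²/(2a_L) = 117.360 / 9.000 = 13.040 m before stopping.
Follower covers v·t_r = 10.8333 × 2 = 21.667 m while reacting, then v²/(2a_F) = 117.360 / 4.600 = 25.513 m while braking, for a total of 21.667 + 25.513 = 47.180 m.
Since a_F ≤ a_L and the follower starts braking later, the follower is never slower than the leader, so the closest approach is when both have stopped.
Minimum gap = 47.180 − 13.040 = 34.140 m.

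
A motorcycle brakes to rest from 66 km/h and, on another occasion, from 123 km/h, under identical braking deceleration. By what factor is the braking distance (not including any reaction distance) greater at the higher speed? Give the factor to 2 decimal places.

Factor ≈ 3.47

Braking distance d = v²/(2a), so with a fixed, d ∝ v².
Factor = (123/66)² = 1.8636² = 3.4730.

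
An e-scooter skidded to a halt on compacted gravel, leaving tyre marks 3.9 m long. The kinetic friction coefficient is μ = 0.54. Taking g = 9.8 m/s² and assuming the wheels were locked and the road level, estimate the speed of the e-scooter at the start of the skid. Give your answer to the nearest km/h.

Initial speed ≈ 23 km/h

Deceleration a = μg = 0.54 × 9.8 = 5.292 m/s².
v = √(2a·d) = √(2 × 5.292 × 3.9) = √41.278 = 6.4248 m/s.
= 6.4248 × 3.6 = 23.129 km/h.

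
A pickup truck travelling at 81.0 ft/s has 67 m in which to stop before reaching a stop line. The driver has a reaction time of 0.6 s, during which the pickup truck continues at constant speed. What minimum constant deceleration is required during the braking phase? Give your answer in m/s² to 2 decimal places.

Required deceleration ≈ 5.84 m/s²

81 ft/s × 0.3048 = 24.6888 m/s.
Distance covered during reaction = 24.6888 × 0.6 = 14.813 m.
Distance available for braking: 67 − 14.813 = 52.187 m.
v² = 2a·d ⇒ a = v²/(2d) = 24.6888² / (2 × 52.187) = 609.537 / 104.374 = 5.8399 m/s².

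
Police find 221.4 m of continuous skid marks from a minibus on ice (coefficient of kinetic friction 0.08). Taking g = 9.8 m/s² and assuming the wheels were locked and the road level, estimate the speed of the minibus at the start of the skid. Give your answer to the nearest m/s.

Deceleration a = μg = 0.08 × 9.8 = 0.784 m/s².
v = √(2a·d) = √(2 × 0.784 × 221.4) = √347.155 = 18.6321 m/s.

Initial speed ≈ 19 m/s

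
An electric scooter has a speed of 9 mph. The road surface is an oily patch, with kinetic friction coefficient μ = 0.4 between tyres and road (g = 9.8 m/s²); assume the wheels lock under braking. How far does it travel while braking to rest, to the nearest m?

Braking distance ≈ 2 m

9 mph × 0.44704 = 4.0234 m/s.
a = μg = 0.4 × 9.8 = 3.920 m/s².
Braking distance = v²/(2a) = 4.0234² / (2 × 3.920) = 16.188 / 7.840 = 2.065 m.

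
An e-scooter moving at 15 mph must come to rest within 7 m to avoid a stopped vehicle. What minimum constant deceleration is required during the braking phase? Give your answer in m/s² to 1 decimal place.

15 mph × 0.44704 = 6.7056 m/s.
v² = 2a·d ⇒ a = v²/(2d) = 6.7056² / (2 × 7.000) = 44.965 / 14.000 = 3.2118 m/s².

Required deceleration ≈ 3.2 m/s²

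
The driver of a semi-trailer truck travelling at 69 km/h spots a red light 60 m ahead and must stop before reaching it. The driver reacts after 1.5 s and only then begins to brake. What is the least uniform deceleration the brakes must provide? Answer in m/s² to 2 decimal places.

Required deceleration ≈ 5.88 m/s²

69 km/h ÷ 3.6 = 19.1667 m/s.
Distance covered during reaction = 19.1667 × 1.5 = 28.750 m.
Distance available for braking: 60 − 28.750 = 31.250 m.
v² = 2a·d ⇒ a = v²/(2d) = 19.1667² / (2 × 31.250) = 367.362 / 62.500 = 5.8778 m/s².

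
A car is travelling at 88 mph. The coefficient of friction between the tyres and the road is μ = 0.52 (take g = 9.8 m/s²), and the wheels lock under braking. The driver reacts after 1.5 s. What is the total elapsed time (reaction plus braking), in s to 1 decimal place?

Total time ≈ 9.2 s

88 mph × 0.44704 = 39.3395 m/s.
a = μg = 0.52 × 9.8 = 5.096 m/s².
Braking time = v/a = 39.3395 / 5.096 = 7.720 s.
Total = 1.5 + 7.720 = 9.220 s.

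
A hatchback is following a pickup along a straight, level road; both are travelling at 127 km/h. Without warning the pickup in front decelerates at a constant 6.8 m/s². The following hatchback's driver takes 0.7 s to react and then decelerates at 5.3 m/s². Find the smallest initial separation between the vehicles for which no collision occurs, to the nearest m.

Minimum gap ≈ 51 m

127 km/h ÷ 3.6 = 35.2778 m/s.
Leader travels v²/(2a_L) = 1244.523 / 13.600 = 91.509 m before stopping.
Follower covers v·t_r = 35.2778 × 0.7 = 24.694 m while reacting, then v²/(2a_F) = 1244.523 / 10.600 = 117.408 m while braking, for a total of 24.694 + 117.408 = 142.102 m.
Since a_F ≤ a_L and the follower starts braking later, the follower is never slower than the leader, so the closest approach is when both have stopped.
Minimum gap = 142.102 − 91.509 = 50.593 m.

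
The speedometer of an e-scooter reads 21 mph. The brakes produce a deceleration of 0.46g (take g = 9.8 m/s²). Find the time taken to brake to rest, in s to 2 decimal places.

Braking time ≈ 2.08 s

21 mph × 0.44704 = 9.3878 m/s.
a = 0.46 × 9.8 = 4.508 m/s².
Braking time = v/a = 9.3878 / 4.508 = 2.082 s.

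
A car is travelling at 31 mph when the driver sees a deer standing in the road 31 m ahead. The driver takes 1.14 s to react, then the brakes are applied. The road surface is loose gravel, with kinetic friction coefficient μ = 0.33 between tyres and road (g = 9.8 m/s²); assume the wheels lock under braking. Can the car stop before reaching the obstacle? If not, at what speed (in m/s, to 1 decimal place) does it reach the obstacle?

31 mph × 0.44704 = 13.8582 m/s.
a = μg = 0.33 × 9.8 = 3.234 m/s².
Reaction distance = 13.8582 × 1.14 = 15.798 m.
Braking distance needed to stop: v²/(2a) = 192.050 / 6.468 = 29.692 m, so total needed = 15.798 + 29.692 = 45.490 m > 31 m — it cannot stop.
Distance remaining when braking begins: 31 − 15.798 = 15.202 m.
v² = v₀² − 2a·d = 192.050 − 2 × 3.234 × 15.202 = 93.723 m²/s².
v = √93.723 = 9.681 m/s.

No — it strikes the obstacle at 9.7 m/s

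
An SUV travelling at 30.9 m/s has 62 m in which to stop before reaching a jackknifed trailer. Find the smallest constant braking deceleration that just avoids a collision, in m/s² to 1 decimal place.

Required deceleration ≈ 7.7 m/s²

v² = 2a·d ⇒ a = v²/(2d) = 30.9000² / (2 × 62.000) = 954.810 / 124.000 = 7.7001 m/s².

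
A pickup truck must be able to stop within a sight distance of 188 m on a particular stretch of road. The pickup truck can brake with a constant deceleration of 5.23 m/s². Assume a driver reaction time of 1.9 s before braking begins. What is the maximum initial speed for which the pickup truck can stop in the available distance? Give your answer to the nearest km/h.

Maximum speed ≈ 128 km/h

Stopping distance: v·t_r + v²/(2a) = 188 with t_r = 1.9 s and a = 5.230 m/s².
So v² + 19.874 v − 1966.48 = 0.
Positive root: v = −a·t_r + √((a·t_r)² + 2a·d) = −9.937 + √(98.744 + 1966.48) = 35.5077 m/s.
35.5077 m/s × 3.6 = 127.828 km/h.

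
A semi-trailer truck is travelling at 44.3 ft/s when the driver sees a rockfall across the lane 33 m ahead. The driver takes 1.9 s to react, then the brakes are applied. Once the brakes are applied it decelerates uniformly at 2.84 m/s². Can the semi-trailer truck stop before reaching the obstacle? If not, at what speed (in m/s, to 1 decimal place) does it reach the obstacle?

No — it strikes the obstacle at 11.9 m/s

44.3 ft/s × 0.3048 = 13.5026 m/s.
Reaction distance = 13.5026 × 1.9 = 25.655 m.
Braking distance needed to stop: v²/(2a) = 182.320 / 5.680 = 32.099 m, so total needed = 25.655 + 32.099 = 57.754 m > 33 m — it cannot stop.
Distance remaining when braking begins: 33 − 25.655 = 7.345 m.
v² = v₀² − 2a·d = 182.320 − 2 × 2.840 × 7.345 = 140.600 m²/s².
v = √140.600 = 11.857 m/s.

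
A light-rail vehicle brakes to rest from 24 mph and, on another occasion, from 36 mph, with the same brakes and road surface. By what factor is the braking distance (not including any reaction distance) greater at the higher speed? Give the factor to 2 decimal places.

Factor ≈ 2.25

Braking distance d = v²/(2a), so with a fixed, d ∝ v².
Factor = (36/24)² = 1.5000² = 2.2500.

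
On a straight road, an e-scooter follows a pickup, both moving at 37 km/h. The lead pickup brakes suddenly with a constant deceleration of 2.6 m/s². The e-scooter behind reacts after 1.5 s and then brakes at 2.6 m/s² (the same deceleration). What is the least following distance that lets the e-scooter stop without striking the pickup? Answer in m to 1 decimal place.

37 km/h ÷ 3.6 = 10.2778 m/s.
Leader travels v²/(2a_L) = 105.633 / 5.200 = 20.314 m before stopping.
Follower covers v·t_r = 10.2778 × 1.5 = 15.417 m while reacting, then v²/(2a_F) = 105.633 / 5.200 = 20.314 m while braking, for a total of 15.417 + 20.314 = 35.731 m.
Since a_F ≤ a_L and the follower starts braking later, the follower is never slower than the leader, so the closest approach is when both have stopped.
Minimum gap = 35.731 − 20.314 = 15.417 m.

Minimum gap ≈ 15.4 m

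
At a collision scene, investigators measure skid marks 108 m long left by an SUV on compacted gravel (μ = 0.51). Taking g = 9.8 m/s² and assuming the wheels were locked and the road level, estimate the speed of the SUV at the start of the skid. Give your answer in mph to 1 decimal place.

Deceleration a = μg = 0.51 × 9.8 = 4.998 m/s².
v = √(2a·d) = √(2 × 4.998 × 108) = √1079.568 = 32.8568 m/s.
= 32.8568 ÷ 0.44704 = 73.499 mph.

Initial speed ≈ 73.5 mph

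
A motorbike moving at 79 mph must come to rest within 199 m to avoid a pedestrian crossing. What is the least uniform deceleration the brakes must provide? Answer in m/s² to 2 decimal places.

79 mph × 0.44704 = 35.3162 m/s.
v² = 2a·d ⇒ a = v²/(2d) = 35.3162² / (2 × 199.000) = 1247.234 / 398.000 = 3.1338 m/s².

Required deceleration ≈ 3.13 m/s²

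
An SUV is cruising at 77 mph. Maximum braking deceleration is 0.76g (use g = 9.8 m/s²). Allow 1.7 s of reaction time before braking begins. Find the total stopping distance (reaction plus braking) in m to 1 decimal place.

Total stopping distance ≈ 138.1 m

77 mph × 0.44704 = 34.4221 m/s.
a = 0.76 × 9.8 = 7.448 m/s².
Reaction distance = v·t_r = 34.4221 × 1.7 = 58.518 m.
Braking distance = v²/(2a) = 34.4221² / (2 × 7.448) = 1184.881 / 14.896 = 79.544 m.
Total = 58.518 + 79.544 = 138.062 m.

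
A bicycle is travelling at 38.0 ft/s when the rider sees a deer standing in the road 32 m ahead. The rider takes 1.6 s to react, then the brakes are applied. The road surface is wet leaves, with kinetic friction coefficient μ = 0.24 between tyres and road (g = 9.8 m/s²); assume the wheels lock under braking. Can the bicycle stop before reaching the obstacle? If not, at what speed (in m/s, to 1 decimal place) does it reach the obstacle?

No — it strikes the obstacle at 8.4 m/s

38 ft/s × 0.3048 = 11.5824 m/s.
a = μg = 0.24 × 9.8 = 2.352 m/s².
Reaction distance = 11.5824 × 1.6 = 18.532 m.
Braking distance needed to stop: v²/(2a) = 134.152 / 4.704 = 28.519 m, so total needed = 18.532 + 28.519 = 47.051 m > 32 m — it cannot stop.
Distance remaining when braking begins: 32 − 18.532 = 13.468 m.
v² = v₀² − 2a·d = 134.152 − 2 × 2.352 × 13.468 = 70.799 m²/s².
v = √70.799 = 8.414 m/s.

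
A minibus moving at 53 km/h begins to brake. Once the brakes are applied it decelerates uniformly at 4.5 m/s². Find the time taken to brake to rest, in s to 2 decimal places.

53 km/h ÷ 3.6 = 14.7222 m/s.
Braking time = v/a = 14.7222 / 4.500 = 3.272 s.

Braking time ≈ 3.27 s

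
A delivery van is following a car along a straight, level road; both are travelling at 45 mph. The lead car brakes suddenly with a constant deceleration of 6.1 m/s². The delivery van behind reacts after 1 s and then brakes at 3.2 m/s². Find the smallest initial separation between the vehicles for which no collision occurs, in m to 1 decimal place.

45 mph × 0.44704 = 20.1168 m/s.
Leader travels v²/(2a_L) = 404.686 / 12.200 = 33.171 m before stopping.
Follower covers v·t_r = 20.1168 × 1 = 20.117 m while reacting, then v²/(2a_F) = 404.686 / 6.400 = 63.232 m while braking, for a total of 20.117 + 63.232 = 83.349 m.
Since a_F ≤ a_L and the follower starts braking later, the follower is never slower than the leader, so the closest approach is when both have stopped.
Minimum gap = 83.349 − 33.171 = 50.178 m.

Minimum gap ≈ 50.2 m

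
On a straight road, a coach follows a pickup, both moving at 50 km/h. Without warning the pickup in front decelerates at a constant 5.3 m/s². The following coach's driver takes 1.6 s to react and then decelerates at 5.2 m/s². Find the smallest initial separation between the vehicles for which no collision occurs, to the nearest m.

50 km/h ÷ 3.6 = 13.8889 m/s.
Leader travels v²/(2a_L) = 192.902 / 10.600 = 18.198 m before stopping.
Follower covers v·t_r = 13.8889 × 1.6 = 22.222 m while reacting, then v²/(2a_F) = 192.902 / 10.400 = 18.548 m while braking, for a total of 22.222 + 18.548 = 40.770 m.
Since a_F ≤ a_L and the follower starts braking later, the follower is never slower than the leader, so the closest approach is when both have stopped.
Minimum gap = 40.770 − 18.198 = 22.572 m.

Minimum gap ≈ 23 m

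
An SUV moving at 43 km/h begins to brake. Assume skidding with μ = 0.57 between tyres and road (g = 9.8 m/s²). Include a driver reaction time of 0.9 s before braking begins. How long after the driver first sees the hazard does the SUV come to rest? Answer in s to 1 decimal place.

43 km/h ÷ 3.6 = 11.9444 m/s.
a = μg = 0.57 × 9.8 = 5.586 m/s².
Braking time = v/a = 11.9444 / 5.586 = 2.138 s.
Total = 0.9 + 2.138 = 3.038 s.

Total time ≈ 3.0 s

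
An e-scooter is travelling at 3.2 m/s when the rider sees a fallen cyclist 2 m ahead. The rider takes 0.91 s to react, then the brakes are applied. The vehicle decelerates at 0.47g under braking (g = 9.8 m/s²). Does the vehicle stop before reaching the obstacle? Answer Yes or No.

a = 0.47 × 9.8 = 4.606 m/s².
Reaction distance = 3.2000 × 0.91 = 2.912 m.
Braking distance = v²/(2a) = 10.240 / 9.212 = 1.112 m.
Total stopping distance = 2.912 + 1.112 = 4.024 m, vs 2 m available — it cannot stop in time and overshoots by 4.024 − 2 = 2.024 m.

No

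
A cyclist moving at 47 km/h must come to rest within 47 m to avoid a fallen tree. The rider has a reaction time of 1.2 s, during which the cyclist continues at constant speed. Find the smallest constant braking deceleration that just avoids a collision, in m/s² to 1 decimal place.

Required deceleration ≈ 2.7 m/s²

47 km/h ÷ 3.6 = 13.0556 m/s.
Distance covered during reaction = 13.0556 × 1.2 = 15.667 m.
Distance available for braking: 47 − 15.667 = 31.333 m.
v² = 2a·d ⇒ a = v²/(2d) = 13.0556² / (2 × 31.333) = 170.449 / 62.666 = 2.7200 m/s².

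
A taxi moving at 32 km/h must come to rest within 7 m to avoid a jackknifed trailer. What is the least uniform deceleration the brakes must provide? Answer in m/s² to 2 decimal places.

Required deceleration ≈ 5.64 m/s²

32 km/h ÷ 3.6 = 8.8889 m/s.
v² = 2a·d ⇒ a = v²/(2d) = 8.8889² / (2 × 7.000) = 79.013 / 14.000 = 5.6438 m/s².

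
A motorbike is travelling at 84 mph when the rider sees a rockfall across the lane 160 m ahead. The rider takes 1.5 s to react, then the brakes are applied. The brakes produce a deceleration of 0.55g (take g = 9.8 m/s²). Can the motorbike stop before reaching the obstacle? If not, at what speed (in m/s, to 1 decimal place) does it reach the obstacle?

84 mph × 0.44704 = 37.5514 m/s.
a = 0.55 × 9.8 = 5.390 m/s².
Reaction distance = 37.5514 × 1.5 = 56.327 m.
Braking distance needed to stop: v²/(2a) = 1410.108 / 10.780 = 130.808 m, so total needed = 56.327 + 130.808 = 187.135 m > 160 m — it cannot stop.
Distance remaining when braking begins: 160 − 56.327 = 103.673 m.
v² = v₀² − 2a·d = 1410.108 − 2 × 5.390 × 103.673 = 292.513 m²/s².
v = √292.513 = 17.103 m/s.

No — it strikes the obstacle at 17.1 m/s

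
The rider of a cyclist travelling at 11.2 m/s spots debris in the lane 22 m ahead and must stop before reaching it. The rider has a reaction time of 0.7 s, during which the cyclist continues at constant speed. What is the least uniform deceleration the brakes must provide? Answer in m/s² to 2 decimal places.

Distance covered during reaction = 11.2000 × 0.7 = 7.840 m.
Distance available for braking: 22 − 7.840 = 14.160 m.
v² = 2a·d ⇒ a = v²/(2d) = 11.2000² / (2 × 14.160) = 125.440 / 28.320 = 4.4294 m/s².

Required deceleration ≈ 4.43 m/s²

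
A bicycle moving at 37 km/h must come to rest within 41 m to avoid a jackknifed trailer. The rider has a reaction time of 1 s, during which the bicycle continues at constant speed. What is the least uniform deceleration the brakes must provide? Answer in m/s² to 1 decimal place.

37 km/h ÷ 3.6 = 10.2778 m/s.
Distance covered during reaction = 10.2778 × 1 = 10.278 m.
Distance available for braking: 41 − 10.278 = 30.722 m.
v² = 2a·d ⇒ a = v²/(2d) = 10.2778² / (2 × 30.722) = 105.633 / 61.444 = 1.7192 m/s².

Required deceleration ≈ 1.7 m/s²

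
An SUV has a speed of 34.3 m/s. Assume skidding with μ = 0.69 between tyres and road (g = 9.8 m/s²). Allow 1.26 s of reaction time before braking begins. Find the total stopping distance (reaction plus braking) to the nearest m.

Total stopping distance ≈ 130 m

a = μg = 0.69 × 9.8 = 6.762 m/s².
Reaction distance = v·t_r = 34.3000 × 1.26 = 43.218 m.
Braking distance = v²/(2a) = 34.3000² / (2 × 6.762) = 1176.490 / 13.524 = 86.993 m.
Total = 43.218 + 86.993 = 130.211 m.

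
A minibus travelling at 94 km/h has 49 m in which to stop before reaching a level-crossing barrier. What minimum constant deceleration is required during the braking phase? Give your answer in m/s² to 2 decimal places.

94 km/h ÷ 3.6 = 26.1111 m/s.
v² = 2a·d ⇒ a = v²/(2d) = 26.1111² / (2 × 49.000) = 681.790 / 98.000 = 6.9570 m/s².

Required deceleration ≈ 6.96 m/s²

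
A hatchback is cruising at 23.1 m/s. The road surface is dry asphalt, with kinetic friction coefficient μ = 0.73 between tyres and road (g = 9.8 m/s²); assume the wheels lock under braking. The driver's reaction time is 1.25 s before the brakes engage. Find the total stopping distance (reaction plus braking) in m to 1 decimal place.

Total stopping distance ≈ 66.2 m

a = μg = 0.73 × 9.8 = 7.154 m/s².
Reaction distance = v·t_r = 23.1000 × 1.25 = 28.875 m.
Braking distance = v²/(2a) = 23.1000² / (2 × 7.154) = 533.610 / 14.308 = 37.295 m.
Total = 28.875 + 37.295 = 66.170 m.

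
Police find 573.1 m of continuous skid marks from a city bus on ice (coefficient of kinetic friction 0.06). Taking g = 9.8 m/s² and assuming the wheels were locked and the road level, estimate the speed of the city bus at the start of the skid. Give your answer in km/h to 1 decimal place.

Initial speed ≈ 93.5 km/h

Deceleration a = μg = 0.06 × 9.8 = 0.588 m/s².
v = √(2a·d) = √(2 × 0.588 × 573.1) = √673.966 = 25.9609 m/s.
= 25.9609 × 3.6 = 93.459 km/h.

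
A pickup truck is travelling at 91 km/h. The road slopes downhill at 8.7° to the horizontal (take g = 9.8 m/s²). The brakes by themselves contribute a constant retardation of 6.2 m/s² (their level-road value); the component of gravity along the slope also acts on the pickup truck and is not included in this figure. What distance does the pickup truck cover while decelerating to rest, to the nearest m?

Braking distance ≈ 68 m

91 km/h ÷ 3.6 = 25.2778 m/s.
Gravity along the downhill slope reduces the braking deceleration: a_eff = 6.200 − 9.8·sin 8.7° = 6.200 − 1.482 = 4.718 m/s².
Braking distance = v²/(2a) = 25.2778² / (2 × 4.718) = 638.967 / 9.436 = 67.716 m.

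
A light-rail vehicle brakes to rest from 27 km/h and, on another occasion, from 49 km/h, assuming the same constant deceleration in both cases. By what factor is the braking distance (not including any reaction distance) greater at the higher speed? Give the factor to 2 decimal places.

Factor ≈ 3.29

Braking distance d = v²/(2a), so with a fixed, d ∝ v².
Factor = (49/27)² = 1.8148² = 3.2935.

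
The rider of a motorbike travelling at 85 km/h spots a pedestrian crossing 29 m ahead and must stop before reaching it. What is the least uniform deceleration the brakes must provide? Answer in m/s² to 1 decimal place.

Required deceleration ≈ 9.6 m/s²

85 km/h ÷ 3.6 = 23.6111 m/s.
v² = 2a·d ⇒ a = v²/(2d) = 23.6111² / (2 × 29.000) = 557.484 / 58.000 = 9.6118 m/s².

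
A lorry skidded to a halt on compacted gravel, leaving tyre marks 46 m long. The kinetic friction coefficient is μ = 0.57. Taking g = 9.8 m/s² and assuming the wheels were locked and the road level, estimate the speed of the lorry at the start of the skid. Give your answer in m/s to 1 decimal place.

Initial speed ≈ 22.7 m/s

Deceleration a = μg = 0.57 × 9.8 = 5.586 m/s².
v = √(2a·d) = √(2 × 5.586 × 46) = √513.912 = 22.6696 m/s.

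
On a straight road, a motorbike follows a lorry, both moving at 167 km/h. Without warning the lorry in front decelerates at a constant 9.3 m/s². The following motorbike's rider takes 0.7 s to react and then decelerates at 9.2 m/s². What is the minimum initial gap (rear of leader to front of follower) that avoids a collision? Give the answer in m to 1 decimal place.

167 km/h ÷ 3.6 = 46.3889 m/s.
Leader travels v²/(2a_L) = 2151.930 / 18.600 = 115.695 m before stopping.
Follower covers v·t_r = 46.3889 × 0.7 = 32.472 m while reacting, then v²/(2a_F) = 2151.930 / 18.400 = 116.953 m while braking, for a total of 32.472 + 116.953 = 149.425 m.
Since a_F ≤ a_L and the follower starts braking later, the follower is never slower than the leader, so the closest approach is when both have stopped.
Minimum gap = 149.425 − 115.695 = 33.730 m.

Minimum gap ≈ 33.7 m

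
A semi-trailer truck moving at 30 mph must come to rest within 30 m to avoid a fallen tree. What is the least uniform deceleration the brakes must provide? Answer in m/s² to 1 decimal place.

Required deceleration ≈ 3.0 m/s²

30 mph × 0.44704 = 13.4112 m/s.
v² = 2a·d ⇒ a = v²/(2d) = 13.4112² / (2 × 30.000) = 179.860 / 60.000 = 2.9977 m/s².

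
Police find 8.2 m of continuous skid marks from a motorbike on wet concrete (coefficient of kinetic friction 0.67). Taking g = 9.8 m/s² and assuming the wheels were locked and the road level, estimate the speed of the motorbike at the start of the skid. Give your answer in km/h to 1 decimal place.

Deceleration a = μg = 0.67 × 9.8 = 6.566 m/s².
v = √(2a·d) = √(2 × 6.566 × 8.2) = √107.682 = 10.3770 m/s.
= 10.3770 × 3.6 = 37.357 km/h.

Initial speed ≈ 37.4 km/h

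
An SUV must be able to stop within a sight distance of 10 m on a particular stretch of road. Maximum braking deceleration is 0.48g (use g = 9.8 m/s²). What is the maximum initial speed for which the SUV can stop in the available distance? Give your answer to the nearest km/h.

Maximum speed ≈ 35 km/h

a = 0.48 × 9.8 = 4.704 m/s².
v²/(2a) = d ⇒ v = √(2 × 4.704 × 10) = √94.08 = 9.6995 m/s.
9.6995 m/s × 3.6 = 34.918 km/h.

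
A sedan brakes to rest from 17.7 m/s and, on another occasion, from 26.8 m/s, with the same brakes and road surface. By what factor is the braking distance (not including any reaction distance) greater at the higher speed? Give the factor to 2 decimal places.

Braking distance d = v²/(2a), so with a fixed, d ∝ v².
Factor = (26.8/17.7)² = 1.5141² = 2.2925.

Factor ≈ 2.29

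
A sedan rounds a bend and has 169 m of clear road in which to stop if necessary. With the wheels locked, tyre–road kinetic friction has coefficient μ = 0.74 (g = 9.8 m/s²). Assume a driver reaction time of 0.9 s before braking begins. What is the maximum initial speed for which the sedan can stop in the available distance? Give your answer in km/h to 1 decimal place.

a = μg = 0.74 × 9.8 = 7.252 m/s².
Stopping distance: v·t_r + v²/(2a) = 169 with t_r = 0.9 s and a = 7.252 m/s².
So v² + 13.054 v − 2451.18 = 0.
Positive root: v = −a·t_r + √((a·t_r)² + 2a·d) = −6.527 + √(42.602 + 2451.18) = 43.4108 m/s.
43.4108 m/s × 3.6 = 156.279 km/h.

Maximum speed ≈ 156.3 km/h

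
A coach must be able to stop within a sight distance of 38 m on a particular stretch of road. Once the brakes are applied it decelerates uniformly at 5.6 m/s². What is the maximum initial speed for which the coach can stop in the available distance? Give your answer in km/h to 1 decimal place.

Maximum speed ≈ 74.3 km/h

v²/(2a) = d ⇒ v = √(2 × 5.600 × 38) = √425.60 = 20.6301 m/s.
20.6301 m/s × 3.6 = 74.268 km/h.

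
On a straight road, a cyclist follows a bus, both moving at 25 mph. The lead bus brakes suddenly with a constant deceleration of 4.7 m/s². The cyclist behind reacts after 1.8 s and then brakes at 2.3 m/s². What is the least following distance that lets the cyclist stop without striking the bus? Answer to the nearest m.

Minimum gap ≈ 34 m

25 mph × 0.44704 = 11.1760 m/s.
Leader travels v²/(2a_L) = 124.903 / 9.400 = 13.288 m before stopping.
Follower covers v·t_r = 11.1760 × 1.8 = 20.117 m while reacting, then v²/(2a_F) = 124.903 / 4.600 = 27.153 m while braking, for a total of 20.117 + 27.153 = 47.270 m.
Since a_F ≤ a_L and the follower starts braking later, the follower is never slower than the leader, so the closest approach is when both have stopped.
Minimum gap = 47.270 − 13.288 = 33.982 m.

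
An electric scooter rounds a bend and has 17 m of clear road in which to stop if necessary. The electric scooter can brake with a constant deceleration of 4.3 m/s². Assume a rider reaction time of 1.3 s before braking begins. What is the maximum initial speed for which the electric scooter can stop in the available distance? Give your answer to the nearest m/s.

Stopping distance: v·t_r + v²/(2a) = 17 with t_r = 1.3 s and a = 4.300 m/s².
So v² + 11.180 v − 146.20 = 0.
Positive root: v = −a·t_r + √((a·t_r)² + 2a·d) = −5.590 + √(31.248 + 146.20) = 7.7310 m/s.

Maximum speed ≈ 8 m/s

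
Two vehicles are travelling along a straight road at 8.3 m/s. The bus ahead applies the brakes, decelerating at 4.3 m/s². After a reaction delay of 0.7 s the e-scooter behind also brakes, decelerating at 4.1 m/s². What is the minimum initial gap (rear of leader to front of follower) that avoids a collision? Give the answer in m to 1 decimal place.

Minimum gap ≈ 6.2 m

Leader travels v²/(2a_L) = 68.890 / 8.600 = 8.010 m before stopping.
Follower covers v·t_r = 8.3000 × 0.7 = 5.810 m while reacting, then v²/(2a_F) = 68.890 / 8.200 = 8.401 m while braking, for a total of 5.810 + 8.401 = 14.211 m.
Since a_F ≤ a_L and the follower starts braking later, the follower is never slower than the leader, so the closest approach is when both have stopped.
Minimum gap = 14.211 − 8.010 = 6.201 m.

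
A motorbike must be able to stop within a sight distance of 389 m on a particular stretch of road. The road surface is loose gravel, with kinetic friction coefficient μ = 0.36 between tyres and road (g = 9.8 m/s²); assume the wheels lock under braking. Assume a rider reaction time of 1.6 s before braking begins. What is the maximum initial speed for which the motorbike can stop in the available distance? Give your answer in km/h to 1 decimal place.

a = μg = 0.36 × 9.8 = 3.528 m/s².
Stopping distance: v·t_r + v²/(2a) = 389 with t_r = 1.6 s and a = 3.528 m/s².
So v² + 11.290 v − 2744.78 = 0.
Positive root: v = −a·t_r + √((a·t_r)² + 2a·d) = −5.645 + √(31.866 + 2744.78) = 47.0489 m/s.
47.0489 m/s × 3.6 = 169.376 km/h.

Maximum speed ≈ 169.4 km/h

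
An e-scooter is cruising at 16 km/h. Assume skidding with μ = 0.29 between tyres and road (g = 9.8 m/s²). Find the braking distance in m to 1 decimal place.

16 km/h ÷ 3.6 = 4.4444 m/s.
a = μg = 0.29 × 9.8 = 2.842 m/s².
Braking distance = v²/(2a) = 4.4444² / (2 × 2.842) = 19.753 / 5.684 = 3.475 m.

Braking distance ≈ 3.5 m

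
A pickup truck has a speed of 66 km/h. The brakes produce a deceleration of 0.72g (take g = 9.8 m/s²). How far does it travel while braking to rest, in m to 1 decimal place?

66 km/h ÷ 3.6 = 18.3333 m/s.
a = 0.72 × 9.8 = 7.056 m/s².
Braking distance = v²/(2a) = 18.3333² / (2 × 7.056) = 336.110 / 14.112 = 23.817 m.

Braking distance ≈ 23.8 m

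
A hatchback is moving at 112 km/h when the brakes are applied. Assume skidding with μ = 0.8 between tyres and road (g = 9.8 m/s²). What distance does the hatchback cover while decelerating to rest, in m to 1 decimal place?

Braking distance ≈ 61.7 m

112 km/h ÷ 3.6 = 31.1111 m/s.
a = μg = 0.8 × 9.8 = 7.840 m/s².
Braking distance = v²/(2a) = 31.1111² / (2 × 7.840) = 967.901 / 15.680 = 61.728 m.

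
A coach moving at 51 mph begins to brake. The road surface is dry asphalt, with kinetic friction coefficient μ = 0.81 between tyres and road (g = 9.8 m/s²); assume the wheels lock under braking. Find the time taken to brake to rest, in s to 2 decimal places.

51 mph × 0.44704 = 22.7990 m/s.
a = μg = 0.81 × 9.8 = 7.938 m/s².
Braking time = v/a = 22.7990 / 7.938 = 2.872 s.

Braking time ≈ 2.87 s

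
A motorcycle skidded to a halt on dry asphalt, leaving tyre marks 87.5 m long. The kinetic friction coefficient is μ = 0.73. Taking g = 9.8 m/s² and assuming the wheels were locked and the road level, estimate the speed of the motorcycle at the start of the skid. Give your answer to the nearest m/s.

Deceleration a = μg = 0.73 × 9.8 = 7.154 m/s².
v = √(2a·d) = √(2 × 7.154 × 87.5) = √1251.950 = 35.3829 m/s.

Initial speed ≈ 35 m/s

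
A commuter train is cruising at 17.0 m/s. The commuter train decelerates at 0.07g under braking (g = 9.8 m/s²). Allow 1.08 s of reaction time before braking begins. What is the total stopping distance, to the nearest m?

Total stopping distance ≈ 229 m

a = 0.07 × 9.8 = 0.686 m/s².
Reaction distance = v·t_r = 17.0000 × 1.08 = 18.360 m.
Braking distance = v²/(2a) = 17.0000² / (2 × 0.686) = 289.000 / 1.372 = 210.641 m.
Total = 18.360 + 210.641 = 229.001 m.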